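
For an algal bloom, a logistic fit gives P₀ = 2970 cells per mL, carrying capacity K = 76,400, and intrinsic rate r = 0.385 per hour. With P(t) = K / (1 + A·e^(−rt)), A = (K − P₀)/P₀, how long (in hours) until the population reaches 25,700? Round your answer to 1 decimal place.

A = (76400 − 2970)/2970 = 24.72391
25700 = 76400/(1 + 24.72391·e^(−0.385t)) → 1 + 24.72391·e^(−0.385t) = 2.97276
e^(−0.385t) = 0.079792 → t = ln(12.53263)/0.385 = 2.52834/0.385

t ≈ 6.6 hours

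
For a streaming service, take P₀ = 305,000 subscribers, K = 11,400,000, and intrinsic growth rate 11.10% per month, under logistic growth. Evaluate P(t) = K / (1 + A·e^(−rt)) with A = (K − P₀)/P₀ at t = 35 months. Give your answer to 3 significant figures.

≈ 6,520,000 subscribers

A = (11400000 − 305000)/305000 = 36.37705
P(35) = 11400000 / (1 + 36.37705·e^(−0.111·35)) = 11400000 / (1 + 36.37705·0.020548)
= 11400000 / 1.74747 ≈ 6523719.47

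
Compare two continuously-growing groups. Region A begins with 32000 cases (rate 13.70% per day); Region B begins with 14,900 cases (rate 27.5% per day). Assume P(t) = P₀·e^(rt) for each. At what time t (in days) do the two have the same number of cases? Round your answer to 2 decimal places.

t ≈ 5.54 days

32000·e^(0.137t) = 14900·e^(0.275t)
32000/14900 = e^((0.275 − 0.137)t) → ln(2.14765) = 0.138·t
t = 0.76437 / 0.138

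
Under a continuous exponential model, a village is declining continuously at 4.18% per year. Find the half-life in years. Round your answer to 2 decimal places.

half-life ≈ 16.58 years

half-life = ln(2) / |r| = 0.69315 / 0.0418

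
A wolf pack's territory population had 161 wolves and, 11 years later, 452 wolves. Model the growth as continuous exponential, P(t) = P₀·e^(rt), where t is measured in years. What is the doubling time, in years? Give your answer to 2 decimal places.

r = ln(452/161) / 11 = ln(2.80745) / 11 ≈ 0.093843 per year
doubling time = ln 2 / |r| = 0.69315 / 0.093843

doubling time ≈ 7.39 years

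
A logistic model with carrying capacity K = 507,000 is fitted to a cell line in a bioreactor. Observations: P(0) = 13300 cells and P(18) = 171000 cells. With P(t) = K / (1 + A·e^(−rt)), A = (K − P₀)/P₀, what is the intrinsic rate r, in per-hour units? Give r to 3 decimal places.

r ≈ 0.163 per hour

A = (507000 − 13300)/13300 = 37.1203
171000 = 507000/(1 + 37.1203·e^(−r·18)) → e^(−18r) = (2.96491 − 1)/37.1203 = 0.052934
r = −ln(0.052934)/18 = 2.93872/18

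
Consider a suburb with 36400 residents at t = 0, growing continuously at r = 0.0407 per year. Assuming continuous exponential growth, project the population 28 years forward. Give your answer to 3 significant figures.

≈ 114,000 residents

P(28) = 36400 · e^(0.0407·28) = 36400 · e^(1.1396)
= 36400 · 3.12552 ≈ 113768.85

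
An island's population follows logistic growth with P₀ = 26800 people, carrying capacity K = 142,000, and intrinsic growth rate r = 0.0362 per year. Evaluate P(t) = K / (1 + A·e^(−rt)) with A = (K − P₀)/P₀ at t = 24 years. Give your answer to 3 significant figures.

A = (142000 − 26800)/26800 = 4.29851
P(24) = 142000 / (1 + 4.29851·e^(−0.0362·24)) = 142000 / (1 + 4.29851·0.419455)
= 142000 / 2.80303 ≈ 50659.49

≈ 50,700 people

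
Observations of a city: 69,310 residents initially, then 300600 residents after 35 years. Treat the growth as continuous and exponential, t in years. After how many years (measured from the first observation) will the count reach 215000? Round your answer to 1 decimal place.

t ≈ 27.0 years

r = ln(300600/69310) / 35 ≈ 0.04192 per year
t = ln(215000/69310) / r = 1.13205 / 0.04192 ≈ 27.005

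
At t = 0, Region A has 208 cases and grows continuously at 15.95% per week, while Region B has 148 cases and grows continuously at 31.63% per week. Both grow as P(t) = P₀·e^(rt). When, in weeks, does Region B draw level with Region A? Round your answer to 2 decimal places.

t ≈ 2.17 weeks

208·e^(0.1595t) = 148·e^(0.3163t)
208/148 = e^((0.3163 − 0.1595)t) → ln(1.40541) = 0.1568·t
t = 0.34033 / 0.1568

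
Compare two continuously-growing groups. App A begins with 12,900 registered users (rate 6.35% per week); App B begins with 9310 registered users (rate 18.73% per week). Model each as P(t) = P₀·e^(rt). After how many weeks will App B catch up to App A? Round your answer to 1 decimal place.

12900·e^(0.0635t) = 9310·e^(0.1873t)
12900/9310 = e^((0.1873 − 0.0635)t) → ln(1.38561) = 0.1238·t
t = 0.32614 / 0.1238

t ≈ 2.6 weeks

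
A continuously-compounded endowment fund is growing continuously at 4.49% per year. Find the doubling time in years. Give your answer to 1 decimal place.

doubling time = ln(2) / |r| = 0.69315 / 0.0449

doubling time ≈ 15.4 years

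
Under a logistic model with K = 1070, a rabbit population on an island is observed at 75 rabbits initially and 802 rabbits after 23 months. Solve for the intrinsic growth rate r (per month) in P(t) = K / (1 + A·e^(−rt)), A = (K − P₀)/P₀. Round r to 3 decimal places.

A = (1070 − 75)/75 = 13.26667
802 = 1070/(1 + 13.26667·e^(−r·23)) → e^(−23r) = (1.33416 − 1)/13.26667 = 0.025188
r = −ln(0.025188)/23 = 3.68138/23

r ≈ 0.160 per month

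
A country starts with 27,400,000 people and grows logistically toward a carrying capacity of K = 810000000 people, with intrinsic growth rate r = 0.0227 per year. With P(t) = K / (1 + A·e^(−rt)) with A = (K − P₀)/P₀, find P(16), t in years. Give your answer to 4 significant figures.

A = (810000000 − 27400000)/27400000 = 28.56204
P(16) = 810000000 / (1 + 28.56204·e^(−0.0227·16)) = 810000000 / (1 + 28.56204·0.695447)
= 810000000 / 20.8634 ≈ 38823974.64

≈ 38,820,000 people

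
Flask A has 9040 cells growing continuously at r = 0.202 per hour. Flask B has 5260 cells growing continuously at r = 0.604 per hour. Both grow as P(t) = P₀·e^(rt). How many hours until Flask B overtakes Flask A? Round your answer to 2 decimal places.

t ≈ 1.35 hours

9040·e^(0.202t) = 5260·e^(0.604t)
9040/5260 = e^((0.604 − 0.202)t) → ln(1.71863) = 0.402·t
t = 0.54153 / 0.402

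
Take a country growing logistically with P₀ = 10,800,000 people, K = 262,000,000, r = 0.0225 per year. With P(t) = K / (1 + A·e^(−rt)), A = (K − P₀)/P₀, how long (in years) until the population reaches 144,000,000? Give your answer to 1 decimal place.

t ≈ 148.7 years

A = (262000000 − 10800000)/10800000 = 23.25926
144000000 = 262000000/(1 + 23.25926·e^(−0.0225t)) → 1 + 23.25926·e^(−0.0225t) = 1.81944
e^(−0.0225t) = 0.035231 → t = ln(28.38418)/0.0225 = 3.34583/0.0225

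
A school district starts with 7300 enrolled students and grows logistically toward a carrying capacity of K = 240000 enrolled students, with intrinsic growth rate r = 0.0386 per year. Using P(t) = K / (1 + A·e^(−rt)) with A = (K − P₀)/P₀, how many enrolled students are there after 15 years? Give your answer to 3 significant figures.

≈ 12,700 enrolled students

A = (240000 − 7300)/7300 = 31.87671
P(15) = 240000 / (1 + 31.87671·e^(−0.0386·15)) = 240000 / (1 + 31.87671·0.560459)
= 240000 / 18.86558 ≈ 12721.58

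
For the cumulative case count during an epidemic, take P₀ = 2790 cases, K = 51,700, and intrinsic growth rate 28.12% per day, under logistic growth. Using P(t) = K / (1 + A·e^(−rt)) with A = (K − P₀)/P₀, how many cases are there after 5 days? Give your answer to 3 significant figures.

A = (51700 − 2790)/2790 = 17.53047
P(5) = 51700 / (1 + 17.53047·e^(−0.2812·5)) = 51700 / (1 + 17.53047·0.245122)
= 51700 / 5.2971 ≈ 9760.06

≈ 9,760 cases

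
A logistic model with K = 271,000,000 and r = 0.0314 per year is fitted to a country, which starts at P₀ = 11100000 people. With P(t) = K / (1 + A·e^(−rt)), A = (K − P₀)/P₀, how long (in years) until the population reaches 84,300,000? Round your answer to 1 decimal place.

t ≈ 75.1 years

A = (271000000 − 11100000)/11100000 = 23.41441
84300000 = 271000000/(1 + 23.41441·e^(−0.0314t)) → 1 + 23.41441·e^(−0.0314t) = 3.21471
e^(−0.0314t) = 0.094587 → t = ln(10.57223)/0.0314 = 2.35823/0.0314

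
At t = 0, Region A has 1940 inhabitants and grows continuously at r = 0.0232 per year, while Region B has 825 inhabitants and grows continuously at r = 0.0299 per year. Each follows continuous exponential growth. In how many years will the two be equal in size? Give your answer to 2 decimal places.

1940·e^(0.0232t) = 825·e^(0.0299t)
1940/825 = e^((0.0299 − 0.0232)t) → ln(2.35152) = 0.0067·t
t = 0.85506 / 0.0067

t ≈ 127.62 years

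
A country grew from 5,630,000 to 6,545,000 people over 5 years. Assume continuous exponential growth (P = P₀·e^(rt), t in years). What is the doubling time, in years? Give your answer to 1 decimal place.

r = ln(6545000/5630000) / 5 = ln(1.16252) / 5 ≈ 0.030118 per year
doubling time = ln 2 / |r| = 0.69315 / 0.030118

doubling time ≈ 23.0 years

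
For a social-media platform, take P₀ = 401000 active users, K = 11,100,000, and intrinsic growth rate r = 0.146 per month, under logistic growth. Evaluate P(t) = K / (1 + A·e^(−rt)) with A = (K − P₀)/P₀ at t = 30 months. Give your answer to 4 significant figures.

A = (11100000 − 401000)/401000 = 26.6808
P(30) = 11100000 / (1 + 26.6808·e^(−0.146·30)) = 11100000 / (1 + 26.6808·0.012525)
= 11100000 / 1.33419 ≈ 8319676.05

≈ 8,320,000 active users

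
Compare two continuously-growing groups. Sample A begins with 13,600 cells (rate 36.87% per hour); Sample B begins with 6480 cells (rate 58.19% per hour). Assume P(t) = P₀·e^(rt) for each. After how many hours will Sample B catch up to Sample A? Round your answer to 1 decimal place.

t ≈ 3.5 hours

13600·e^(0.3687t) = 6480·e^(0.5819t)
13600/6480 = e^((0.5819 − 0.3687)t) → ln(2.09877) = 0.2132·t
t = 0.74135 / 0.2132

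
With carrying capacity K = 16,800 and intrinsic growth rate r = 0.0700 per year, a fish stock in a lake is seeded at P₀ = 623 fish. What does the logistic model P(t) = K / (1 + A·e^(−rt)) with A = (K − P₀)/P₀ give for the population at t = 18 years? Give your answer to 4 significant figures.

≈ 2,008 fish

A = (16800 − 623)/623 = 25.96629
P(18) = 16800 / (1 + 25.96629·e^(−0.07·18)) = 16800 / (1 + 25.96629·0.283654)
= 16800 / 8.36544 ≈ 2008.26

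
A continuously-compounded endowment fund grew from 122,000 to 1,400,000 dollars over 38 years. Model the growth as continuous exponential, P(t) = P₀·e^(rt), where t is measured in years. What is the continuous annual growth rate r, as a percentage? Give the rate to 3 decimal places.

r ≈ 6.422% per year

1400000 = 122000 · e^(r·38)
e^(38r) = 1400000/122000 = 11.47541
r = ln(11.47541) / 38 = 2.44021 / 38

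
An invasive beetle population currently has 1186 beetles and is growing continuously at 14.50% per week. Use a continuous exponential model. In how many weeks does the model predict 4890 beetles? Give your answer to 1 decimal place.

t ≈ 9.8 weeks

4890 = 1186 · e^(0.145·t)
t = ln(4890/1186) / 0.145 = ln(4.1231) / 0.145 = 1.41661 / 0.145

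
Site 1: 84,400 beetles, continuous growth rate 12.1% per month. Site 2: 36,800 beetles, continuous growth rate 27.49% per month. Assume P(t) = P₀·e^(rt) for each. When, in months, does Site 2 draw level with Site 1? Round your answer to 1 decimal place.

t ≈ 5.4 months

84400·e^(0.121t) = 36800·e^(0.2749t)
84400/36800 = e^((0.2749 − 0.121)t) → ln(2.29348) = 0.1539·t
t = 0.83007 / 0.1539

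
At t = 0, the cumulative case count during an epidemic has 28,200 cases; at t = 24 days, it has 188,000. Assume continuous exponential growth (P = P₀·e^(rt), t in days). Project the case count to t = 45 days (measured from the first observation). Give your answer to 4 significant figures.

≈ 988,700 cases

r = ln(188000/28200) / 24 ≈ 0.079047 per day
P(45) = 28200 · e^(0.079047·45) = 28200 · 35.06137 ≈ 988730.65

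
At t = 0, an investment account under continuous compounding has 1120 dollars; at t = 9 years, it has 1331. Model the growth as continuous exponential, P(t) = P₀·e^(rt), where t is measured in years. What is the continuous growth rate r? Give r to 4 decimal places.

1331 = 1120 · e^(r·9)
e^(9r) = 1331/1120 = 1.18839
r = ln(1.18839) / 9 = 0.1726 / 9

r ≈ 0.0192 per year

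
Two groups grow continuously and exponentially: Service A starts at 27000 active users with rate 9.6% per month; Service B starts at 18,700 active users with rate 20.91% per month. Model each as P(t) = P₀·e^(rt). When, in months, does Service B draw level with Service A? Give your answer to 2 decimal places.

27000·e^(0.096t) = 18700·e^(0.2091t)
27000/18700 = e^((0.2091 − 0.096)t) → ln(1.44385) = 0.1131·t
t = 0.36731 / 0.1131

t ≈ 3.25 months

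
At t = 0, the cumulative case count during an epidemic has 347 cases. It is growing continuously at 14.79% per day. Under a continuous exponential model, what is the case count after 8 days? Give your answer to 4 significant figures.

P(8) = 347 · e^(0.1479·8) = 347 · e^(1.1832)
= 347 · 3.2648 ≈ 1132.89

≈ 1,133 cases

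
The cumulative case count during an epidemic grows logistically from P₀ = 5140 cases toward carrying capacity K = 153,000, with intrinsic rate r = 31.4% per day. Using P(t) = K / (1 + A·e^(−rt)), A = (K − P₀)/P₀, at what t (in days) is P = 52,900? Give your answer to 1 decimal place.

t ≈ 8.7 days

A = (153000 − 5140)/5140 = 28.76654
52900 = 153000/(1 + 28.76654·e^(−0.314t)) → 1 + 28.76654·e^(−0.314t) = 2.89225
e^(−0.314t) = 0.06578 → t = ln(15.2023)/0.314 = 2.72145/0.314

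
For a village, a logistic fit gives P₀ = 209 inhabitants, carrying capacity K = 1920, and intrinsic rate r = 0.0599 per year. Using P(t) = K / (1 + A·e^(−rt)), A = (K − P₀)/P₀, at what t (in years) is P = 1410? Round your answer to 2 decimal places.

A = (1920 − 209)/209 = 8.1866
1410 = 1920/(1 + 8.1866·e^(−0.0599t)) → 1 + 8.1866·e^(−0.0599t) = 1.3617
e^(−0.0599t) = 0.044182 → t = ln(22.63355)/0.0599 = 3.11943/0.0599

t ≈ 52.08 years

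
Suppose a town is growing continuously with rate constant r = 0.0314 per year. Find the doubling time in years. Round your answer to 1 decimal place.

doubling time = ln(2) / |r| = 0.69315 / 0.0314

doubling time ≈ 22.1 years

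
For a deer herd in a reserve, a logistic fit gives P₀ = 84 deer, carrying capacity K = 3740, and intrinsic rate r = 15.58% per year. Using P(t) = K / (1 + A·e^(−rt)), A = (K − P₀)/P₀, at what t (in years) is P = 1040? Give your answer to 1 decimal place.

t ≈ 18.1 years

A = (3740 − 84)/84 = 43.52381
1040 = 3740/(1 + 43.52381·e^(−0.1558t)) → 1 + 43.52381·e^(−0.1558t) = 3.59615
e^(−0.1558t) = 0.059649 → t = ln(16.76473)/0.1558 = 2.81928/0.1558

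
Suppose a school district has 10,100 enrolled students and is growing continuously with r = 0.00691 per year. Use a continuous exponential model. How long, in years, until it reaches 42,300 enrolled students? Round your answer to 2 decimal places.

42300 = 10100 · e^(0.00691·t)
t = ln(42300/10100) / 0.00691 = ln(4.18812) / 0.00691 = 1.43225 / 0.00691

t ≈ 207.27 years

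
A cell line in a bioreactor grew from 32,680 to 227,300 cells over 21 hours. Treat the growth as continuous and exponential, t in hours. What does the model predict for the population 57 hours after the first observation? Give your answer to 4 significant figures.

≈ 6,318,000 cells

r = ln(227300/32680) / 21 ≈ 0.092357 per hour
P(57) = 32680 · e^(0.092357·57) = 32680 · 193.32591 ≈ 6317890.59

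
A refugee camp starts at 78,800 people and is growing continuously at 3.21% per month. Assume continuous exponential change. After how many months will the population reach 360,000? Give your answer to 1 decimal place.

t ≈ 47.3 months

360000 = 78800 · e^(0.0321·t)
t = ln(360000/78800) / 0.0321 = ln(4.56853) / 0.0321 = 1.51919 / 0.0321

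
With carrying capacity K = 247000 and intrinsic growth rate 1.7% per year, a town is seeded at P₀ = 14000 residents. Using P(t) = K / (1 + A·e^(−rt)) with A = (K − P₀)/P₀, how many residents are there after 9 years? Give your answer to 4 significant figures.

A = (247000 − 14000)/14000 = 16.64286
P(9) = 247000 / (1 + 16.64286·e^(−0.017·9)) = 247000 / (1 + 16.64286·0.85813)
= 247000 / 15.28173 ≈ 16163.09

≈ 16,160 residents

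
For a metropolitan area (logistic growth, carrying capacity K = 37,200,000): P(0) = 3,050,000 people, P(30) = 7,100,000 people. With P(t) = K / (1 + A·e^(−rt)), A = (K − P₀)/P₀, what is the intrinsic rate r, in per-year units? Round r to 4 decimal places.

r ≈ 0.0324 per year

A = (37200000 − 3050000)/3050000 = 11.19672
7100000 = 37200000/(1 + 11.19672·e^(−r·30)) → e^(−30r) = (5.23944 − 1)/11.19672 = 0.378632
r = −ln(0.378632)/30 = 0.97119/30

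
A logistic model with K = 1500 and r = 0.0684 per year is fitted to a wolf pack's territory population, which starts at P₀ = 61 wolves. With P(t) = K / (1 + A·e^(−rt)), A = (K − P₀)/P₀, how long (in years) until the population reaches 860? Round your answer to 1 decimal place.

t ≈ 50.5 years

A = (1500 − 61)/61 = 23.59016
860 = 1500/(1 + 23.59016·e^(−0.0684t)) → 1 + 23.59016·e^(−0.0684t) = 1.74419
e^(−0.0684t) = 0.031546 → t = ln(31.69928)/0.0684 = 3.45629/0.0684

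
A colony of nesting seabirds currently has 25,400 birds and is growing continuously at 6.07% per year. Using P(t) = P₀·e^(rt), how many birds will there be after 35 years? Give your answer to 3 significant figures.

≈ 213,000 birds

P(35) = 25400 · e^(0.0607·35) = 25400 · e^(2.1245)
= 25400 · 8.36871 ≈ 212565.29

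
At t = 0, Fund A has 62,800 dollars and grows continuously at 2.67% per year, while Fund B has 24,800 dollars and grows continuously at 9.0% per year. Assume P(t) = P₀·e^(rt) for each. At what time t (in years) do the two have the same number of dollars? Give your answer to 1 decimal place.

62800·e^(0.0267t) = 24800·e^(0.09t)
62800/24800 = e^((0.09 − 0.0267)t) → ln(2.53226) = 0.0633·t
t = 0.92911 / 0.0633

t ≈ 14.7 years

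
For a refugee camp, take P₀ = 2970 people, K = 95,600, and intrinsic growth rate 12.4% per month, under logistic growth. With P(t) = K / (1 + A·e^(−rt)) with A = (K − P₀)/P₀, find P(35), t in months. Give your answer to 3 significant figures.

A = (95600 − 2970)/2970 = 31.18855
P(35) = 95600 / (1 + 31.18855·e^(−0.124·35)) = 95600 / (1 + 31.18855·0.013037)
= 95600 / 1.40659 ≈ 67965.77

≈ 68,000 people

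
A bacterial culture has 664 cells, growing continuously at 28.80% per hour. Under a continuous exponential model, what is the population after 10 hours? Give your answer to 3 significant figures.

P(10) = 664 · e^(0.288·10) = 664 · e^(2.88)
= 664 · 17.81427 ≈ 11828.68

≈ 11,800 cells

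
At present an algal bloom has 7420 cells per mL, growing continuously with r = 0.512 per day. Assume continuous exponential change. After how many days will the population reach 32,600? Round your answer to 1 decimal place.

t ≈ 2.9 days

32600 = 7420 · e^(0.512·t)
t = ln(32600/7420) / 0.512 = ln(4.39353) / 0.512 = 1.48013 / 0.512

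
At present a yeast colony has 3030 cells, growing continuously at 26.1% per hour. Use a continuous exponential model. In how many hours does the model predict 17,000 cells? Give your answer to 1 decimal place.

t ≈ 6.6 hours

17000 = 3030 · e^(0.261·t)
t = ln(17000/3030) / 0.261 = ln(5.61056) / 0.261 = 1.72465 / 0.261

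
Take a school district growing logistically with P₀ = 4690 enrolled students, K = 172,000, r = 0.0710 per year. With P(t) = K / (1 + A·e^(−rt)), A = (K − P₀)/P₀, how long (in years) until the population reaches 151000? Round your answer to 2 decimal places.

t ≈ 78.13 years

A = (172000 − 4690)/4690 = 35.67377
151000 = 172000/(1 + 35.67377·e^(−0.071t)) → 1 + 35.67377·e^(−0.071t) = 1.13907
e^(−0.071t) = 0.003898 → t = ln(256.51142)/0.071 = 5.54717/0.071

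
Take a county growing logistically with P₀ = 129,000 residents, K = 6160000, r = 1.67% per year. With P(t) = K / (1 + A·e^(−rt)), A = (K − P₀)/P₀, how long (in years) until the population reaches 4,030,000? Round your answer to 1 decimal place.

A = (6160000 − 129000)/129000 = 46.75194
4030000 = 6160000/(1 + 46.75194·e^(−0.0167t)) → 1 + 46.75194·e^(−0.0167t) = 1.52854
e^(−0.0167t) = 0.011305 → t = ln(88.45554)/0.0167 = 4.4825/0.0167

t ≈ 268.4 years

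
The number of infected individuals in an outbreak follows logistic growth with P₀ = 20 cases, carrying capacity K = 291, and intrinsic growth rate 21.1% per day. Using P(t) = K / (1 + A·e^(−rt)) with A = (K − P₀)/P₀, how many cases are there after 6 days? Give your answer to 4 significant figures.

≈ 60.37 cases

A = (291 − 20)/20 = 13.55
P(6) = 291 / (1 + 13.55·e^(−0.211·6)) = 291 / (1 + 13.55·0.281957)
= 291 / 4.82052 ≈ 60.37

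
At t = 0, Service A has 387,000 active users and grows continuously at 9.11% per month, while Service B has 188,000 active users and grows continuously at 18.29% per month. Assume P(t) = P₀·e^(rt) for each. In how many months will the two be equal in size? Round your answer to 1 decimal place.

t ≈ 7.9 months

387000·e^(0.0911t) = 188000·e^(0.1829t)
387000/188000 = e^((0.1829 − 0.0911)t) → ln(2.05851) = 0.0918·t
t = 0.72198 / 0.0918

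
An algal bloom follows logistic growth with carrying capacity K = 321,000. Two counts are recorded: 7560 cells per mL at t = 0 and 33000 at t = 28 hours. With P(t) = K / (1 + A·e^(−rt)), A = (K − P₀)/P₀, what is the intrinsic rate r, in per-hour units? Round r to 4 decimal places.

r ≈ 0.0557 per hour

A = (321000 − 7560)/7560 = 41.46032
33000 = 321000/(1 + 41.46032·e^(−r·28)) → e^(−28r) = (9.72727 − 1)/41.46032 = 0.210497
r = −ln(0.210497)/28 = 1.55828/28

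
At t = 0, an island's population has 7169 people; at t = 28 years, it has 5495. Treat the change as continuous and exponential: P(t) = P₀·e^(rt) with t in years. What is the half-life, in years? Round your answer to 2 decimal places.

half-life ≈ 72.98 years

r = ln(5495/7169) / 28 = ln(0.76649) / 28 ≈ -0.009497 per year
half-life = ln 2 / |r| = 0.69315 / 0.009497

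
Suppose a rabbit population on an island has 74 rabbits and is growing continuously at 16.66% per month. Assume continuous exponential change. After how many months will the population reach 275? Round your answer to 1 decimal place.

t ≈ 7.9 months

275 = 74 · e^(0.1666·t)
t = ln(275/74) / 0.1666 = ln(3.71622) / 0.1666 = 1.31271 / 0.1666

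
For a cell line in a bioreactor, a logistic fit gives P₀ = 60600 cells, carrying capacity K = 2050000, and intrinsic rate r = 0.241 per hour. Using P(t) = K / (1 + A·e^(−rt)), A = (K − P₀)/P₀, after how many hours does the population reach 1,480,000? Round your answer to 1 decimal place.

t ≈ 18.4 hours

A = (2050000 − 60600)/60600 = 32.82838
1480000 = 2050000/(1 + 32.82838·e^(−0.241t)) → 1 + 32.82838·e^(−0.241t) = 1.38514
e^(−0.241t) = 0.011732 → t = ln(85.23861)/0.241 = 4.44545/0.241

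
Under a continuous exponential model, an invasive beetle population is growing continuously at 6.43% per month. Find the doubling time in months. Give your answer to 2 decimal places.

doubling time = ln(2) / |r| = 0.69315 / 0.0643

doubling time ≈ 10.78 months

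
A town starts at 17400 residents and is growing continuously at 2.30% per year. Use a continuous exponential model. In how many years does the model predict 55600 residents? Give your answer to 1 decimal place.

55600 = 17400 · e^(0.023·t)
t = ln(55600/17400) / 0.023 = ln(3.1954) / 0.023 = 1.16171 / 0.023

t ≈ 50.5 years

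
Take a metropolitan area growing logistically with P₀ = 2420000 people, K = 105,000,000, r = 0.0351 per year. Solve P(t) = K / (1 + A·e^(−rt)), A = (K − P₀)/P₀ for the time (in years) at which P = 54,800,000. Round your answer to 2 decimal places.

A = (105000000 − 2420000)/2420000 = 42.38843
54800000 = 105000000/(1 + 42.38843·e^(−0.0351t)) → 1 + 42.38843·e^(−0.0351t) = 1.91606
e^(−0.0351t) = 0.021611 → t = ln(46.27263)/0.0351 = 3.83455/0.0351

t ≈ 109.25 years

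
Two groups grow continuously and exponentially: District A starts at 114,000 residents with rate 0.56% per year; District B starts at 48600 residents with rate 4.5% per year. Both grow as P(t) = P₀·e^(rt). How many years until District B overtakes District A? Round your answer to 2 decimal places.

t ≈ 21.64 years

114000·e^(0.0056t) = 48600·e^(0.045t)
114000/48600 = e^((0.045 − 0.0056)t) → ln(2.34568) = 0.0394·t
t = 0.85257 / 0.0394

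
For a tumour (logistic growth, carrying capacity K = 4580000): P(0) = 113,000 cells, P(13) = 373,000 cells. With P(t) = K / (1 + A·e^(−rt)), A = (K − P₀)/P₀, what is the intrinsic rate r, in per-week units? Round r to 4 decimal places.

A = (4580000 − 113000)/113000 = 39.53097
373000 = 4580000/(1 + 39.53097·e^(−r·13)) → e^(−13r) = (12.27882 − 1)/39.53097 = 0.285316
r = −ln(0.285316)/13 = 1.25416/13

r ≈ 0.0965 per week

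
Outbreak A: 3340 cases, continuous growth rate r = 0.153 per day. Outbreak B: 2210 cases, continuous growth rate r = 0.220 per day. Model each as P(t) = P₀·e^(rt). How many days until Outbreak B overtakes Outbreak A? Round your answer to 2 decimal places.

t ≈ 6.16 days

3340·e^(0.153t) = 2210·e^(0.22t)
3340/2210 = e^((0.22 − 0.153)t) → ln(1.51131) = 0.067·t
t = 0.41298 / 0.067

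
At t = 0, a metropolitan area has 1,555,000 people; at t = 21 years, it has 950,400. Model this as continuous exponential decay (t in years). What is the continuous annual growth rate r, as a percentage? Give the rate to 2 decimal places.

r ≈ -2.34% per year

950400 = 1555000 · e^(r·21)
e^(21r) = 950400/1555000 = 0.61119
r = ln(0.61119) / 21 = -0.49235 / 21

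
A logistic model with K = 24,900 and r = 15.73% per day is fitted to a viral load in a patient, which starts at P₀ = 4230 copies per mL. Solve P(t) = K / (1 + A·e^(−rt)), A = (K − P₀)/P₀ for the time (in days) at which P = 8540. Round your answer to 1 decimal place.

t ≈ 6.0 days

A = (24900 − 4230)/4230 = 4.88652
8540 = 24900/(1 + 4.88652·e^(−0.1573t)) → 1 + 4.88652·e^(−0.1573t) = 2.91569
e^(−0.1573t) = 0.392035 → t = ln(2.55079)/0.1573 = 0.9364/0.1573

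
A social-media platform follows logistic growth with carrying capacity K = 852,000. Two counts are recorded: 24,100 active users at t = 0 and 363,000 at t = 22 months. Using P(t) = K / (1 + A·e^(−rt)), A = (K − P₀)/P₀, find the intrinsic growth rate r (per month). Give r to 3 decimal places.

r ≈ 0.147 per month

A = (852000 − 24100)/24100 = 34.3527
363000 = 852000/(1 + 34.3527·e^(−r·22)) → e^(−22r) = (2.34711 − 1)/34.3527 = 0.039214
r = −ln(0.039214)/22 = 3.23872/22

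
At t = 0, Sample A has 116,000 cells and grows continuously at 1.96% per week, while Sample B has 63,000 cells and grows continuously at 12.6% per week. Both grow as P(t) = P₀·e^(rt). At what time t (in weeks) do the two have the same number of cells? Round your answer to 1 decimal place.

116000·e^(0.0196t) = 63000·e^(0.126t)
116000/63000 = e^((0.126 − 0.0196)t) → ln(1.84127) = 0.1064·t
t = 0.61046 / 0.1064

t ≈ 5.7 weeks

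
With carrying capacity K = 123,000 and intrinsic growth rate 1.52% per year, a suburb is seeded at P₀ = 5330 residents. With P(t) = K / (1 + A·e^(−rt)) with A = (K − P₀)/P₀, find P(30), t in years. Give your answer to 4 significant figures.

A = (123000 − 5330)/5330 = 22.07692
P(30) = 123000 / (1 + 22.07692·e^(−0.0152·30)) = 123000 / (1 + 22.07692·0.633814)
= 123000 / 14.99266 ≈ 8204.01

≈ 8,204 residents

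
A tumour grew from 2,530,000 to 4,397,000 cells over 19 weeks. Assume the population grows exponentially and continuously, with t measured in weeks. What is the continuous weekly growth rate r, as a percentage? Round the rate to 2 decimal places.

4397000 = 2530000 · e^(r·19)
e^(19r) = 4397000/2530000 = 1.73794
r = ln(1.73794) / 19 = 0.5527 / 19

r ≈ 2.91% per week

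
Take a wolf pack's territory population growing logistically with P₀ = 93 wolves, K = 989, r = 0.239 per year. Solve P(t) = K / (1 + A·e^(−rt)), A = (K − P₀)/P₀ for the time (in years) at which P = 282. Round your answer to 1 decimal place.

A = (989 − 93)/93 = 9.63441
282 = 989/(1 + 9.63441·e^(−0.239t)) → 1 + 9.63441·e^(−0.239t) = 3.50709
e^(−0.239t) = 0.260223 → t = ln(3.84286)/0.239 = 1.34622/0.239

t ≈ 5.6 years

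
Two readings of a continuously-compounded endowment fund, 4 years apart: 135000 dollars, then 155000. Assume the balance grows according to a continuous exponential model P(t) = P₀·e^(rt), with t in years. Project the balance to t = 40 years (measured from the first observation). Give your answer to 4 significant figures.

≈ 537,400 dollars

r = ln(155000/135000) / 4 ≈ 0.034538 per year
P(40) = 135000 · e^(0.034538·40) = 135000 · 3.98088 ≈ 537419.06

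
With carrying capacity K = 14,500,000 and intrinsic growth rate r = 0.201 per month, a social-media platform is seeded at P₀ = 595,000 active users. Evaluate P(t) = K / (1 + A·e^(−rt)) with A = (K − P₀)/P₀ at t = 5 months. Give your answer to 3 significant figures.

≈ 1,520,000 active users

A = (14500000 − 595000)/595000 = 23.36975
P(5) = 14500000 / (1 + 23.36975·e^(−0.201·5)) = 14500000 / (1 + 23.36975·0.366045)
= 14500000 / 9.55437 ≈ 1517630.02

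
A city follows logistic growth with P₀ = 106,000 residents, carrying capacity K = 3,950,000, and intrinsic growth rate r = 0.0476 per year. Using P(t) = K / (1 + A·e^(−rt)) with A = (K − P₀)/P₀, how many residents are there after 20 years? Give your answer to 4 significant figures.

A = (3950000 − 106000)/106000 = 36.26415
P(20) = 3950000 / (1 + 36.26415·e^(−0.0476·20)) = 3950000 / (1 + 36.26415·0.385968)
= 3950000 / 14.99681 ≈ 263389.29

≈ 263,400 residents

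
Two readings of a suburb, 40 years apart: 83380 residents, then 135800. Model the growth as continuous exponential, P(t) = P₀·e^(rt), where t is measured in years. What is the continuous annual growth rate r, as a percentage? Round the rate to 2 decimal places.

135800 = 83380 · e^(r·40)
e^(40r) = 135800/83380 = 1.62869
r = ln(1.62869) / 40 = 0.48777 / 40

r ≈ 1.22% per year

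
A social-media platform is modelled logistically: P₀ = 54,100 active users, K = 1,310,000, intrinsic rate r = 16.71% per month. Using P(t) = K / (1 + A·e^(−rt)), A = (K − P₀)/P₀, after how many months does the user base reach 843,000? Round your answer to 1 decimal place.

A = (1310000 − 54100)/54100 = 23.21442
843000 = 1310000/(1 + 23.21442·e^(−0.1671t)) → 1 + 23.21442·e^(−0.1671t) = 1.55397
e^(−0.1671t) = 0.023863 → t = ln(41.90526)/0.1671 = 3.73541/0.1671

t ≈ 22.4 months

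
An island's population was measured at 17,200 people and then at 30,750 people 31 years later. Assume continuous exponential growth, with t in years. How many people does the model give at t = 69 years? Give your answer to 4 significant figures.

≈ 62,680 people

r = ln(30750/17200) / 31 ≈ 0.018741 per year
P(69) = 17200 · e^(0.018741·69) = 17200 · 3.64425 ≈ 62681.09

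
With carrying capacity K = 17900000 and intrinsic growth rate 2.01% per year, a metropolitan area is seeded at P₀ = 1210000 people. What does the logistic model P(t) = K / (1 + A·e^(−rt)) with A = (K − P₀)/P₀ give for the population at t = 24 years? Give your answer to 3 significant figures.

A = (17900000 − 1210000)/1210000 = 13.79339
P(24) = 17900000 / (1 + 13.79339·e^(−0.0201·24)) = 17900000 / (1 + 13.79339·0.6173)
= 17900000 / 9.51466 ≈ 1881307.38

≈ 1,880,000 people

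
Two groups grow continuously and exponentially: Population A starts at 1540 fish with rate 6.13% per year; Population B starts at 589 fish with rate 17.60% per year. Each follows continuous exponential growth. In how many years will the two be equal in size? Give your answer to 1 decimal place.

1540·e^(0.0613t) = 589·e^(0.176t)
1540/589 = e^((0.176 − 0.0613)t) → ln(2.6146) = 0.1147·t
t = 0.96111 / 0.1147

t ≈ 8.4 years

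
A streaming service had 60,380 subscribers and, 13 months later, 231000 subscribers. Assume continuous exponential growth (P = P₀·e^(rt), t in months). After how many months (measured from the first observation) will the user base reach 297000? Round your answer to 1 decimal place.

r = ln(231000/60380) / 13 ≈ 0.103212 per month
t = ln(297000/60380) / r = 1.59307 / 0.103212 ≈ 15.435

t ≈ 15.4 months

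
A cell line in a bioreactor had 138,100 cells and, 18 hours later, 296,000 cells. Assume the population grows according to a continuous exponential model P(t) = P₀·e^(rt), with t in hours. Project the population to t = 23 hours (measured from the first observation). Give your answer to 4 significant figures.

≈ 365,800 cells

r = ln(296000/138100) / 18 ≈ 0.042355 per hour
P(23) = 138100 · e^(0.042355·23) = 138100 · 2.64893 ≈ 365816.58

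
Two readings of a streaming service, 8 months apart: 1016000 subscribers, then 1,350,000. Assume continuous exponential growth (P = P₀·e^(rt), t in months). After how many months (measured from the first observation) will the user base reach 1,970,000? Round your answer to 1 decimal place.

t ≈ 18.6 months

r = ln(1350000/1016000) / 8 ≈ 0.035529 per month
t = ln(1970000/1016000) / r = 0.66216 / 0.035529 ≈ 18.637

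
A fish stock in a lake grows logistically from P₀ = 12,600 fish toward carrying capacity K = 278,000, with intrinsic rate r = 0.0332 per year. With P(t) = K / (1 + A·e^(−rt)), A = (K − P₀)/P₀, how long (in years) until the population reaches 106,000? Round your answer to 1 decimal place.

t ≈ 77.2 years

A = (278000 − 12600)/12600 = 21.06349
106000 = 278000/(1 + 21.06349·e^(−0.0332t)) → 1 + 21.06349·e^(−0.0332t) = 2.62264
e^(−0.0332t) = 0.077036 → t = ln(12.98099)/0.0332 = 2.56349/0.0332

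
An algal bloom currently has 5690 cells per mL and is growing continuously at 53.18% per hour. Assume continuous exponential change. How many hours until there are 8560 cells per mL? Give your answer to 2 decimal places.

t ≈ 0.77 hours

8560 = 5690 · e^(0.5318·t)
t = ln(8560/5690) / 0.5318 = ln(1.50439) / 0.5318 = 0.40839 / 0.5318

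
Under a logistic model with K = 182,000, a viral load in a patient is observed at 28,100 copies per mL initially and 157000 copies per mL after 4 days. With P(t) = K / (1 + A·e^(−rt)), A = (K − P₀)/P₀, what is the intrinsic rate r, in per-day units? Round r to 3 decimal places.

r ≈ 0.884 per day

A = (182000 − 28100)/28100 = 5.47687
157000 = 182000/(1 + 5.47687·e^(−r·4)) → e^(−4r) = (1.15924 − 1)/5.47687 = 0.029074
r = −ln(0.029074)/4 = 3.5379/4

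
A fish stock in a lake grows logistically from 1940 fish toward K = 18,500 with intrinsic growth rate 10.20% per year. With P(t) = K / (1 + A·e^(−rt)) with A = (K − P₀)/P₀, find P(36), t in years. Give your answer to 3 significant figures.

≈ 15,200 fish

A = (18500 − 1940)/1940 = 8.53608
P(36) = 18500 / (1 + 8.53608·e^(−0.102·36)) = 18500 / (1 + 8.53608·0.025426)
= 18500 / 1.21703 ≈ 15200.88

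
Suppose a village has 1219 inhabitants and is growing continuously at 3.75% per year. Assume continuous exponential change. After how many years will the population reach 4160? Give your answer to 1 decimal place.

t ≈ 32.7 years

4160 = 1219 · e^(0.0375·t)
t = ln(4160/1219) / 0.0375 = ln(3.41263) / 0.0375 = 1.22748 / 0.0375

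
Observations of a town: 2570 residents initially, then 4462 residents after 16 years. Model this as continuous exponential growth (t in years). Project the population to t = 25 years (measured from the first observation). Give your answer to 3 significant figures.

≈ 6,090 residents

r = ln(4462/2570) / 16 ≈ 0.034481 per year
P(25) = 2570 · e^(0.034481·25) = 2570 · 2.36793 ≈ 6085.59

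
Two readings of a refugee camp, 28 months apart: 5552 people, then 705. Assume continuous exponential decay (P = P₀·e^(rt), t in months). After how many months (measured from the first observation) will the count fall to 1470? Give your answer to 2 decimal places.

t ≈ 18.03 months

r = ln(705/5552) / 28 ≈ -0.073704 per month
t = ln(1470/5552) / r = -1.3289 / -0.073704 ≈ 18.03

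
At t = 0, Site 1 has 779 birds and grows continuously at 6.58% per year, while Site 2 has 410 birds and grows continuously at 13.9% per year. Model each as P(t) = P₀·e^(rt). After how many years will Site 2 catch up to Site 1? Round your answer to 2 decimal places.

779·e^(0.0658t) = 410·e^(0.139t)
779/410 = e^((0.139 − 0.0658)t) → ln(1.9) = 0.0732·t
t = 0.64185 / 0.0732

t ≈ 8.77 years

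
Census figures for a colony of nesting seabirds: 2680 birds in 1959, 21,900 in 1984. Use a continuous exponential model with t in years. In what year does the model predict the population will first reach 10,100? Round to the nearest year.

r = ln(21900/2680) / 25 = 2.10067/25 ≈ 0.084027 per year
t = ln(10100/2680) / r = 1.32672/0.084027 ≈ 15.79 years after 1959

year 1975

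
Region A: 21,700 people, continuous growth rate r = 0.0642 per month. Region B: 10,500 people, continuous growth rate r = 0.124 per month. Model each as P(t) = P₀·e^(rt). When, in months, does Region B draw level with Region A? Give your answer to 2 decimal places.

t ≈ 12.14 months

21700·e^(0.0642t) = 10500·e^(0.124t)
21700/10500 = e^((0.124 − 0.0642)t) → ln(2.06667) = 0.0598·t
t = 0.72594 / 0.0598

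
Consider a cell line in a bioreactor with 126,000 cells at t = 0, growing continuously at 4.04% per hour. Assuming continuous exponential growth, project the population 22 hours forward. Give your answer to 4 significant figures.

≈ 306,500 cells

P(22) = 126000 · e^(0.0404·22) = 126000 · e^(0.8888)
= 126000 · 2.43221 ≈ 306458.37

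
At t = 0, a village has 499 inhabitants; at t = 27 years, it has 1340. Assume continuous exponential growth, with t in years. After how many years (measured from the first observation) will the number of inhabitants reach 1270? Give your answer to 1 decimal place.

r = ln(1340/499) / 27 ≈ 0.036586 per year
t = ln(1270/499) / r = 0.93417 / 0.036586 ≈ 25.534

t ≈ 25.5 years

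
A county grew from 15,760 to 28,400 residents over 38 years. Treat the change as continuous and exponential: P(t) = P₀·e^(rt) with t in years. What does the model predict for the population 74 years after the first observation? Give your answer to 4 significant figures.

r = ln(28400/15760) / 38 ≈ 0.015498 per year
P(74) = 15760 · e^(0.015498·74) = 15760 · 3.14821 ≈ 49615.72

≈ 49,620 residents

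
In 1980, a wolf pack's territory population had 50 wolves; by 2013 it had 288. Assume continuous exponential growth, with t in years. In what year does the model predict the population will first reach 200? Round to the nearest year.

year 2006

r = ln(288/50) / 33 = 1.75094/33 ≈ 0.053059 per year
t = ln(200/50) / r = 1.38629/0.053059 ≈ 26.13 years after 1980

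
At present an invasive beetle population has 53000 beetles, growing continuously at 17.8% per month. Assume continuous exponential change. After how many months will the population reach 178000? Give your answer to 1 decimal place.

178000 = 53000 · e^(0.178·t)
t = ln(178000/53000) / 0.178 = ln(3.35849) / 0.178 = 1.21149 / 0.178

t ≈ 6.8 months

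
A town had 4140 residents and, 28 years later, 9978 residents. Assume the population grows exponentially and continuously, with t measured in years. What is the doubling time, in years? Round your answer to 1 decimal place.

r = ln(9978/4140) / 28 = ln(2.41014) / 28 ≈ 0.031417 per year
doubling time = ln 2 / |r| = 0.69315 / 0.031417

doubling time ≈ 22.1 years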